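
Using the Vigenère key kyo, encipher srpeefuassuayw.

Repeat the key across the message: kyokyokyokyoky
s(18)+k(10): 28≡2 → c
r(17)+y(24): 41≡15 → p
p(15)+o(14): 29≡3 → d
e(4)+k(10): 14 → o
e(4)+y(24): 28≡2 → c
f(5)+o(14): 19 → t
u(20)+k(10): 30≡4 → e
a(0)+y(24): 24 → y
s(18)+o(14): 32≡6 → g
s(18)+k(10): 28≡2 → c
u(20)+y(24): 44≡18 → s
a(0)+o(14): 14 → o
y(24)+k(10): 34≡8 → i
w(22)+y(24): 46≡20 → u

cpdocteygcsoiu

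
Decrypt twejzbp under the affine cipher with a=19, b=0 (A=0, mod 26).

bisvplj

The inverse of 19 mod 26 is 11, since 19·11=209≡1. Apply D(y)=11·(y−0) mod 26:
t(19): 11·(19−0)=209≡1 → b
w(22): 11·(22−0)=242≡8 → i
e(4): 11·(4−0)=44≡18 → s
j(9): 11·(9−0)=99≡21 → v
z(25): 11·(25−0)=275≡15 → p
b(1): 11·(1−0)=11 → l
p(15): 11·(15−0)=165≡9 → j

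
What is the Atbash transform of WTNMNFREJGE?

W(22) → D(3)
T(19) → G(6)
N(13) → M(12)
M(12) → N(13)
N(13) → M(12)
F(5) → U(20)
R(17) → I(8)
E(4) → V(21)
J(9) → Q(16)
G(6) → T(19)
E(4) → V(21)

DGMNMUIVQTV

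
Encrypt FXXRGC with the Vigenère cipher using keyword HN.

Repeat the key across the message: HNHNHN
F(5)+H(7): 12 → M
X(23)+N(13): 36≡10 → K
X(23)+H(7): 30≡4 → E
R(17)+N(13): 30≡4 → E
G(6)+H(7): 13 → N
C(2)+N(13): 15 → P

MKEENP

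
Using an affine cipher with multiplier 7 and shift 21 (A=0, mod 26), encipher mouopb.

bpfpwc

m(12): 7·12+21=105≡1 → b
o(14): 7·14+21=119≡15 → p
u(20): 7·20+21=161≡5 → f
o(14): 7·14+21=119≡15 → p
p(15): 7·15+21=126≡22 → w
b(1): 7·1+21=28≡2 → c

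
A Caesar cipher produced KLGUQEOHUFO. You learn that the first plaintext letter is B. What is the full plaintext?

BCXLHVFYLWF

From the crib: K(10)−B(1)=9, so the shift is 9.
Subtract 9 from each ciphertext letter:
K(10): 10−9=1 → B
L(11): 11−9=2 → C
G(6): 6−9=-3≡23 → X
U(20): 20−9=11 → L
Q(16): 16−9=7 → H
E(4): 4−9=-5≡21 → V
O(14): 14−9=5 → F
H(7): 7−9=-2≡24 → Y
U(20): 20−9=11 → L
F(5): 5−9=-4≡22 → W
O(14): 14−9=5 → F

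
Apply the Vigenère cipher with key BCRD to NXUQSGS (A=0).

Repeat the key across the message: BCRDBCR
N(13)+B(1): 14 → O
X(23)+C(2): 25 → Z
U(20)+R(17): 37≡11 → L
Q(16)+D(3): 19 → T
S(18)+B(1): 19 → T
G(6)+C(2): 8 → I
S(18)+R(17): 35≡9 → J

OZLTTIJ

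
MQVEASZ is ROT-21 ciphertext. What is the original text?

M(12): 12−21=-9≡17 → R
Q(16): 16−21=-5≡21 → V
V(21): 21−21=0 → A
E(4): 4−21=-17≡9 → J
A(0): 0−21=-21≡5 → F
S(18): 18−21=-3≡23 → X
Z(25): 25−21=4 → E

RVAJFXE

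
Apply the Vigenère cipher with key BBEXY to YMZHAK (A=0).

Repeat the key across the message: BBEXYB
Y(24)+B(1): 25 → Z
M(12)+B(1): 13 → N
Z(25)+E(4): 29≡3 → D
H(7)+X(23): 30≡4 → E
A(0)+Y(24): 24 → Y
K(10)+B(1): 11 → L

ZNDEYL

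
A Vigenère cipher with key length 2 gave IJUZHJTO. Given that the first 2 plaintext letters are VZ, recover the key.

NK

Subtract each crib letter from the matching ciphertext letter (mod 26):
I(8)−V(21)=-13≡13 → N
J(9)−Z(25)=-16≡10 → K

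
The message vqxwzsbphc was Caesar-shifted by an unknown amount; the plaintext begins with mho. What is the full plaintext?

From the crib: v(21)−m(12)=9, so the shift is 9.
Subtract 9 from each ciphertext letter:
v(21): 21−9=12 → m
q(16): 16−9=7 → h
x(23): 23−9=14 → o
w(22): 22−9=13 → n
z(25): 25−9=16 → q
s(18): 18−9=9 → j
b(1): 1−9=-8≡18 → s
p(15): 15−9=6 → g
h(7): 7−9=-2≡24 → y
c(2): 2−9=-7≡19 → t

mhonqjsgyt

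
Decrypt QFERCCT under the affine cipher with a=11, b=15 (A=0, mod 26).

The inverse of 11 mod 26 is 19, since 11·19=209≡1. Apply D(y)=19·(y−15) mod 26:
Q(16): 19·(16−15)=19 → T
F(5): 19·(5−15)=-190≡18 → S
E(4): 19·(4−15)=-209≡25 → Z
R(17): 19·(17−15)=38≡12 → M
C(2): 19·(2−15)=-247≡13 → N
C(2): 19·(2−15)=-247≡13 → N
T(19): 19·(19−15)=76≡24 → Y

TSZMNNY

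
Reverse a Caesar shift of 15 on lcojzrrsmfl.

wnzukccdxqw

l(11): 11−15=-4≡22 → w
c(2): 2−15=-13≡13 → n
o(14): 14−15=-1≡25 → z
j(9): 9−15=-6≡20 → u
z(25): 25−15=10 → k
r(17): 17−15=2 → c
r(17): 17−15=2 → c
s(18): 18−15=3 → d
m(12): 12−15=-3≡23 → x
f(5): 5−15=-10≡16 → q
l(11): 11−15=-4≡22 → w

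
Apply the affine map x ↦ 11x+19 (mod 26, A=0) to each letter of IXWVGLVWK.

DMBQHKQBZ

I(8): 11·8+19=107≡3 → D
X(23): 11·23+19=272≡12 → M
W(22): 11·22+19=261≡1 → B
V(21): 11·21+19=250≡16 → Q
G(6): 11·6+19=85≡7 → H
L(11): 11·11+19=140≡10 → K
V(21): 11·21+19=250≡16 → Q
W(22): 11·22+19=261≡1 → B
K(10): 11·10+19=129≡25 → Z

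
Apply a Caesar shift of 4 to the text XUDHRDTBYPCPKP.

BYHLVHXFCTGTOT

X(23): 23+4=27≡1 → B
U(20): 20+4=24 → Y
D(3): 3+4=7 → H
H(7): 7+4=11 → L
R(17): 17+4=21 → V
D(3): 3+4=7 → H
T(19): 19+4=23 → X
B(1): 1+4=5 → F
Y(24): 24+4=28≡2 → C
P(15): 15+4=19 → T
C(2): 2+4=6 → G
P(15): 15+4=19 → T
K(10): 10+4=14 → O
P(15): 15+4=19 → T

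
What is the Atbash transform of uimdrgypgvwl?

u(20) → f(5)
i(8) → r(17)
m(12) → n(13)
d(3) → w(22)
r(17) → i(8)
g(6) → t(19)
y(24) → b(1)
p(15) → k(10)
g(6) → t(19)
v(21) → e(4)
w(22) → d(3)
l(11) → o(14)

frnwitbktedo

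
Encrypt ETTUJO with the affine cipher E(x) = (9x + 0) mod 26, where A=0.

KPPYDW

E(4): 9·4+0=36≡10 → K
T(19): 9·19+0=171≡15 → P
T(19): 9·19+0=171≡15 → P
U(20): 9·20+0=180≡24 → Y
J(9): 9·9+0=81≡3 → D
O(14): 9·14+0=126≡22 → W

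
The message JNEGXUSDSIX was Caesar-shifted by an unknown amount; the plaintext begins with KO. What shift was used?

From the crib: J(9)−K(10)=-1≡25, so the shift is 25.

25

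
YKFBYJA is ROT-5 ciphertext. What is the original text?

TFAWTEV

Y(24): 24−5=19 → T
K(10): 10−5=5 → F
F(5): 5−5=0 → A
B(1): 1−5=-4≡22 → W
Y(24): 24−5=19 → T
J(9): 9−5=4 → E
A(0): 0−5=-5≡21 → V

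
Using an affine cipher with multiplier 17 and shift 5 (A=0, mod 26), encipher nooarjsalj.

n(13): 17·13+5=226≡18 → s
o(14): 17·14+5=243≡9 → j
o(14): 17·14+5=243≡9 → j
a(0): 17·0+5=5 → f
r(17): 17·17+5=294≡8 → i
j(9): 17·9+5=158≡2 → c
s(18): 17·18+5=311≡25 → z
a(0): 17·0+5=5 → f
l(11): 17·11+5=192≡10 → k
j(9): 17·9+5=158≡2 → c

sjjficzfkc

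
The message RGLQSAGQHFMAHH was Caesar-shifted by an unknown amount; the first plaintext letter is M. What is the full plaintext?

From the crib: R(17)−M(12)=5, so the shift is 5.
Subtract 5 from each ciphertext letter:
R(17): 17−5=12 → M
G(6): 6−5=1 → B
L(11): 11−5=6 → G
Q(16): 16−5=11 → L
S(18): 18−5=13 → N
A(0): 0−5=-5≡21 → V
G(6): 6−5=1 → B
Q(16): 16−5=11 → L
H(7): 7−5=2 → C
F(5): 5−5=0 → A
M(12): 12−5=7 → H
A(0): 0−5=-5≡21 → V
H(7): 7−5=2 → C
H(7): 7−5=2 → C

MBGLNVBLCAHVCC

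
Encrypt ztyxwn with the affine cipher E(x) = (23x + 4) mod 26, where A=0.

hzknqr

z(25): 23·25+4=579≡7 → h
t(19): 23·19+4=441≡25 → z
y(24): 23·24+4=556≡10 → k
x(23): 23·23+4=533≡13 → n
w(22): 23·22+4=510≡16 → q
n(13): 23·13+4=303≡17 → r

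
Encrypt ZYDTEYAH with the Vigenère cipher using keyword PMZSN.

Repeat the key across the message: PMZSNPMZ
Z(25)+P(15): 40≡14 → O
Y(24)+M(12): 36≡10 → K
D(3)+Z(25): 28≡2 → C
T(19)+S(18): 37≡11 → L
E(4)+N(13): 17 → R
Y(24)+P(15): 39≡13 → N
A(0)+M(12): 12 → M
H(7)+Z(25): 32≡6 → G

OKCLRNMG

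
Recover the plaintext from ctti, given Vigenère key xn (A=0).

Repeat the key across the ciphertext: xnxn
c(2)−x(23): -21≡5 → f
t(19)−n(13): 6 → g
t(19)−x(23): -4≡22 → w
i(8)−n(13): -5≡21 → v

fgwv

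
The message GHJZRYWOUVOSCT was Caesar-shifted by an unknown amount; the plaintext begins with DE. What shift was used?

From the crib: G(6)−D(3)=3, so the shift is 3.

3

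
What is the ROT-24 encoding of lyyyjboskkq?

jwwwhzmqiio

l(11): 11+24=35≡9 → j
y(24): 24+24=48≡22 → w
y(24): 24+24=48≡22 → w
y(24): 24+24=48≡22 → w
j(9): 9+24=33≡7 → h
b(1): 1+24=25 → z
o(14): 14+24=38≡12 → m
s(18): 18+24=42≡16 → q
k(10): 10+24=34≡8 → i
k(10): 10+24=34≡8 → i
q(16): 16+24=40≡14 → o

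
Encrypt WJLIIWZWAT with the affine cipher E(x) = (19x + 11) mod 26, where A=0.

NAMHHNSNLI

W(22): 19·22+11=429≡13 → N
J(9): 19·9+11=182≡0 → A
L(11): 19·11+11=220≡12 → M
I(8): 19·8+11=163≡7 → H
I(8): 19·8+11=163≡7 → H
W(22): 19·22+11=429≡13 → N
Z(25): 19·25+11=486≡18 → S
W(22): 19·22+11=429≡13 → N
A(0): 19·0+11=11 → L
T(19): 19·19+11=372≡8 → I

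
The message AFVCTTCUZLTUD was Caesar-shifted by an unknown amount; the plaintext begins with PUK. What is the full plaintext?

PUKRIIRJOAIJS

From the crib: A(0)−P(15)=-15≡11, so the shift is 11.
Subtract 11 from each ciphertext letter:
A(0): 0−11=-11≡15 → P
F(5): 5−11=-6≡20 → U
V(21): 21−11=10 → K
C(2): 2−11=-9≡17 → R
T(19): 19−11=8 → I
T(19): 19−11=8 → I
C(2): 2−11=-9≡17 → R
U(20): 20−11=9 → J
Z(25): 25−11=14 → O
L(11): 11−11=0 → A
T(19): 19−11=8 → I
U(20): 20−11=9 → J
D(3): 3−11=-8≡18 → S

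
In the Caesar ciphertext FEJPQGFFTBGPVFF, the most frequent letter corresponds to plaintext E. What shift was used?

1

The most frequent ciphertext letter is F (appears 5 times).
F is position 5; E is position 4.
Shift = 1.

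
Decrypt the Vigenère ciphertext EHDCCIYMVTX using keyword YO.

GTFOEUAYXFZ

Repeat the key across the ciphertext: YOYOYOYOYOY
E(4)−Y(24): -20≡6 → G
H(7)−O(14): -7≡19 → T
D(3)−Y(24): -21≡5 → F
C(2)−O(14): -12≡14 → O
C(2)−Y(24): -22≡4 → E
I(8)−O(14): -6≡20 → U
Y(24)−Y(24): 0 → A
M(12)−O(14): -2≡24 → Y
V(21)−Y(24): -3≡23 → X
T(19)−O(14): 5 → F
X(23)−Y(24): -1≡25 → Z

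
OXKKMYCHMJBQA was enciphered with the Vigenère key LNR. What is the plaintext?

DKTZZHRUVYOZP

Repeat the key across the ciphertext: LNRLNRLNRLNRL
O(14)−L(11): 3 → D
X(23)−N(13): 10 → K
K(10)−R(17): -7≡19 → T
K(10)−L(11): -1≡25 → Z
M(12)−N(13): -1≡25 → Z
Y(24)−R(17): 7 → H
C(2)−L(11): -9≡17 → R
H(7)−N(13): -6≡20 → U
M(12)−R(17): -5≡21 → V
J(9)−L(11): -2≡24 → Y
B(1)−N(13): -12≡14 → O
Q(16)−R(17): -1≡25 → Z
A(0)−L(11): -11≡15 → P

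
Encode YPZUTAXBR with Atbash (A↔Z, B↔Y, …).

BKAFGZCYI

Y(24) → B(1)
P(15) → K(10)
Z(25) → A(0)
U(20) → F(5)
T(19) → G(6)
A(0) → Z(25)
X(23) → C(2)
B(1) → Y(24)
R(17) → I(8)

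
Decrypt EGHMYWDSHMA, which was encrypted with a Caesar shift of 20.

KMNSECJYNSG

E(4): 4−20=-16≡10 → K
G(6): 6−20=-14≡12 → M
H(7): 7−20=-13≡13 → N
M(12): 12−20=-8≡18 → S
Y(24): 24−20=4 → E
W(22): 22−20=2 → C
D(3): 3−20=-17≡9 → J
S(18): 18−20=-2≡24 → Y
H(7): 7−20=-13≡13 → N
M(12): 12−20=-8≡18 → S
A(0): 0−20=-20≡6 → G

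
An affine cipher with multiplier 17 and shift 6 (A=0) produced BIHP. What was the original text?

PUXZ

The inverse of 17 mod 26 is 23, since 17·23=391≡1. Apply D(y)=23·(y−6) mod 26:
B(1): 23·(1−6)=-115≡15 → P
I(8): 23·(8−6)=46≡20 → U
H(7): 23·(7−6)=23 → X
P(15): 23·(15−6)=207≡25 → Z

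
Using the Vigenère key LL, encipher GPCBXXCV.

RANMIING

Repeat the key across the message: LLLLLLLL
G(6)+L(11): 17 → R
P(15)+L(11): 26≡0 → A
C(2)+L(11): 13 → N
B(1)+L(11): 12 → M
X(23)+L(11): 34≡8 → I
X(23)+L(11): 34≡8 → I
C(2)+L(11): 13 → N
V(21)+L(11): 32≡6 → G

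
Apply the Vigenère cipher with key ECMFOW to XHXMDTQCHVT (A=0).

BJJRRPUETAH

Repeat the key across the message: ECMFOWECMFO
X(23)+E(4): 27≡1 → B
H(7)+C(2): 9 → J
X(23)+M(12): 35≡9 → J
M(12)+F(5): 17 → R
D(3)+O(14): 17 → R
T(19)+W(22): 41≡15 → P
Q(16)+E(4): 20 → U
C(2)+C(2): 4 → E
H(7)+M(12): 19 → T
V(21)+F(5): 26≡0 → A
T(19)+O(14): 33≡7 → H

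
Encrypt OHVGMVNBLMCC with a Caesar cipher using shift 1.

O(14): 14+1=15 → P
H(7): 7+1=8 → I
V(21): 21+1=22 → W
G(6): 6+1=7 → H
M(12): 12+1=13 → N
V(21): 21+1=22 → W
N(13): 13+1=14 → O
B(1): 1+1=2 → C
L(11): 11+1=12 → M
M(12): 12+1=13 → N
C(2): 2+1=3 → D
C(2): 2+1=3 → D

PIWHNWOCMNDD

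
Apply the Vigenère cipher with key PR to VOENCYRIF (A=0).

KFTERPGZU

Repeat the key across the message: PRPRPRPRP
V(21)+P(15): 36≡10 → K
O(14)+R(17): 31≡5 → F
E(4)+P(15): 19 → T
N(13)+R(17): 30≡4 → E
C(2)+P(15): 17 → R
Y(24)+R(17): 41≡15 → P
R(17)+P(15): 32≡6 → G
I(8)+R(17): 25 → Z
F(5)+P(15): 20 → U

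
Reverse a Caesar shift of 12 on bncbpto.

b(1): 1−12=-11≡15 → p
n(13): 13−12=1 → b
c(2): 2−12=-10≡16 → q
b(1): 1−12=-11≡15 → p
p(15): 15−12=3 → d
t(19): 19−12=7 → h
o(14): 14−12=2 → c

pbqpdhc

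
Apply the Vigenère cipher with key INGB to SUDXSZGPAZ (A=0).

AHJYAMMQIM

Repeat the key across the message: INGBINGBIN
S(18)+I(8): 26≡0 → A
U(20)+N(13): 33≡7 → H
D(3)+G(6): 9 → J
X(23)+B(1): 24 → Y
S(18)+I(8): 26≡0 → A
Z(25)+N(13): 38≡12 → M
G(6)+G(6): 12 → M
P(15)+B(1): 16 → Q
A(0)+I(8): 8 → I
Z(25)+N(13): 38≡12 → M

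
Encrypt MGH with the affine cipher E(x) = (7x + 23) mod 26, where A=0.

M(12): 7·12+23=107≡3 → D
G(6): 7·6+23=65≡13 → N
H(7): 7·7+23=72≡20 → U

DNU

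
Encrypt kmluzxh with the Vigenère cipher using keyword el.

oxpfdil

Repeat the key across the message: elelele
k(10)+e(4): 14 → o
m(12)+l(11): 23 → x
l(11)+e(4): 15 → p
u(20)+l(11): 31≡5 → f
z(25)+e(4): 29≡3 → d
x(23)+l(11): 34≡8 → i
h(7)+e(4): 11 → l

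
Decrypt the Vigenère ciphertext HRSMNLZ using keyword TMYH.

OFUFUZB

Repeat the key across the ciphertext: TMYHTMY
H(7)−T(19): -12≡14 → O
R(17)−M(12): 5 → F
S(18)−Y(24): -6≡20 → U
M(12)−H(7): 5 → F
N(13)−T(19): -6≡20 → U
L(11)−M(12): -1≡25 → Z
Z(25)−Y(24): 1 → B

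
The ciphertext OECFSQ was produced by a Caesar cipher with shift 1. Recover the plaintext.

O(14): 14−1=13 → N
E(4): 4−1=3 → D
C(2): 2−1=1 → B
F(5): 5−1=4 → E
S(18): 18−1=17 → R
Q(16): 16−1=15 → P

NDBERP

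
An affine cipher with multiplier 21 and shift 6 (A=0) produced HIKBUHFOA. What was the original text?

The inverse of 21 mod 26 is 5, since 21·5=105≡1. Apply D(y)=5·(y−6) mod 26:
H(7): 5·(7−6)=5 → F
I(8): 5·(8−6)=10 → K
K(10): 5·(10−6)=20 → U
B(1): 5·(1−6)=-25≡1 → B
U(20): 5·(20−6)=70≡18 → S
H(7): 5·(7−6)=5 → F
F(5): 5·(5−6)=-5≡21 → V
O(14): 5·(14−6)=40≡14 → O
A(0): 5·(0−6)=-30≡22 → W

FKUBSFVOW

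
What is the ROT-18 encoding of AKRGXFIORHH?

SCJYPXAGJZZ

A(0): 0+18=18 → S
K(10): 10+18=28≡2 → C
R(17): 17+18=35≡9 → J
G(6): 6+18=24 → Y
X(23): 23+18=41≡15 → P
F(5): 5+18=23 → X
I(8): 8+18=26≡0 → A
O(14): 14+18=32≡6 → G
R(17): 17+18=35≡9 → J
H(7): 7+18=25 → Z
H(7): 7+18=25 → Z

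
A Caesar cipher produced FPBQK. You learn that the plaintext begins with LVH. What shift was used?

20

From the crib: F(5)−L(11)=-6≡20, so the shift is 20.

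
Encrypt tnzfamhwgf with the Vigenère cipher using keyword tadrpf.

mncwprawjw

Repeat the key across the message: tadrpftadr
t(19)+t(19): 38≡12 → m
n(13)+a(0): 13 → n
z(25)+d(3): 28≡2 → c
f(5)+r(17): 22 → w
a(0)+p(15): 15 → p
m(12)+f(5): 17 → r
h(7)+t(19): 26≡0 → a
w(22)+a(0): 22 → w
g(6)+d(3): 9 → j
f(5)+r(17): 22 → w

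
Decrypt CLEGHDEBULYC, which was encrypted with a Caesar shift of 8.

UDWYZVWTMDQU

C(2): 2−8=-6≡20 → U
L(11): 11−8=3 → D
E(4): 4−8=-4≡22 → W
G(6): 6−8=-2≡24 → Y
H(7): 7−8=-1≡25 → Z
D(3): 3−8=-5≡21 → V
E(4): 4−8=-4≡22 → W
B(1): 1−8=-7≡19 → T
U(20): 20−8=12 → M
L(11): 11−8=3 → D
Y(24): 24−8=16 → Q
C(2): 2−8=-6≡20 → U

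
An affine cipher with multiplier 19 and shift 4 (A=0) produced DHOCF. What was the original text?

PHGEL

The inverse of 19 mod 26 is 11, since 19·11=209≡1. Apply D(y)=11·(y−4) mod 26:
D(3): 11·(3−4)=-11≡15 → P
H(7): 11·(7−4)=33≡7 → H
O(14): 11·(14−4)=110≡6 → G
C(2): 11·(2−4)=-22≡4 → E
F(5): 11·(5−4)=11 → L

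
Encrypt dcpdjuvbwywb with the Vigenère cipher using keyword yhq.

bjfbqktimwdr

Repeat the key across the message: yhqyhqyhqyhq
d(3)+y(24): 27≡1 → b
c(2)+h(7): 9 → j
p(15)+q(16): 31≡5 → f
d(3)+y(24): 27≡1 → b
j(9)+h(7): 16 → q
u(20)+q(16): 36≡10 → k
v(21)+y(24): 45≡19 → t
b(1)+h(7): 8 → i
w(22)+q(16): 38≡12 → m
y(24)+y(24): 48≡22 → w
w(22)+h(7): 29≡3 → d
b(1)+q(16): 17 → r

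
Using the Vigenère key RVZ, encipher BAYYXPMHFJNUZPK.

Repeat the key across the message: RVZRVZRVZRVZRVZ
B(1)+R(17): 18 → S
A(0)+V(21): 21 → V
Y(24)+Z(25): 49≡23 → X
Y(24)+R(17): 41≡15 → P
X(23)+V(21): 44≡18 → S
P(15)+Z(25): 40≡14 → O
M(12)+R(17): 29≡3 → D
H(7)+V(21): 28≡2 → C
F(5)+Z(25): 30≡4 → E
J(9)+R(17): 26≡0 → A
N(13)+V(21): 34≡8 → I
U(20)+Z(25): 45≡19 → T
Z(25)+R(17): 42≡16 → Q
P(15)+V(21): 36≡10 → K
K(10)+Z(25): 35≡9 → J

SVXPSODCEAITQKJ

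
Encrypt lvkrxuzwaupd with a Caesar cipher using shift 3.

l(11): 11+3=14 → o
v(21): 21+3=24 → y
k(10): 10+3=13 → n
r(17): 17+3=20 → u
x(23): 23+3=26≡0 → a
u(20): 20+3=23 → x
z(25): 25+3=28≡2 → c
w(22): 22+3=25 → z
a(0): 0+3=3 → d
u(20): 20+3=23 → x
p(15): 15+3=18 → s
d(3): 3+3=6 → g

oynuaxczdxsg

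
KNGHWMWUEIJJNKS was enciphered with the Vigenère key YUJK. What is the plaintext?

Repeat the key across the ciphertext: YUJKYUJKYUJKYUJ
K(10)−Y(24): -14≡12 → M
N(13)−U(20): -7≡19 → T
G(6)−J(9): -3≡23 → X
H(7)−K(10): -3≡23 → X
W(22)−Y(24): -2≡24 → Y
M(12)−U(20): -8≡18 → S
W(22)−J(9): 13 → N
U(20)−K(10): 10 → K
E(4)−Y(24): -20≡6 → G
I(8)−U(20): -12≡14 → O
J(9)−J(9): 0 → A
J(9)−K(10): -1≡25 → Z
N(13)−Y(24): -11≡15 → P
K(10)−U(20): -10≡16 → Q
S(18)−J(9): 9 → J

MTXXYSNKGOAZPQJ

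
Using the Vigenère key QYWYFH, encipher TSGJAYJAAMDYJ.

JQCHFFZYWKIFZ

Repeat the key across the message: QYWYFHQYWYFHQ
T(19)+Q(16): 35≡9 → J
S(18)+Y(24): 42≡16 → Q
G(6)+W(22): 28≡2 → C
J(9)+Y(24): 33≡7 → H
A(0)+F(5): 5 → F
Y(24)+H(7): 31≡5 → F
J(9)+Q(16): 25 → Z
A(0)+Y(24): 24 → Y
A(0)+W(22): 22 → W
M(12)+Y(24): 36≡10 → K
D(3)+F(5): 8 → I
Y(24)+H(7): 31≡5 → F
J(9)+Q(16): 25 → Z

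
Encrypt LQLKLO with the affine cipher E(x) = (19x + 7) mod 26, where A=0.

IZIPIN

L(11): 19·11+7=216≡8 → I
Q(16): 19·16+7=311≡25 → Z
L(11): 19·11+7=216≡8 → I
K(10): 19·10+7=197≡15 → P
L(11): 19·11+7=216≡8 → I
O(14): 19·14+7=273≡13 → N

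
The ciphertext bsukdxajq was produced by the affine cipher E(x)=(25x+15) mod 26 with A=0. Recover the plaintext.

oxvfmspgz

The inverse of 25 mod 26 is 25, since 25·25=625≡1. Apply D(y)=25·(y−15) mod 26:
b(1): 25·(1−15)=-350≡14 → o
s(18): 25·(18−15)=75≡23 → x
u(20): 25·(20−15)=125≡21 → v
k(10): 25·(10−15)=-125≡5 → f
d(3): 25·(3−15)=-300≡12 → m
x(23): 25·(23−15)=200≡18 → s
a(0): 25·(0−15)=-375≡15 → p
j(9): 25·(9−15)=-150≡6 → g
q(16): 25·(16−15)=25 → z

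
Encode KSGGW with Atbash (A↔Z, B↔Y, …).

K(10) → P(15)
S(18) → H(7)
G(6) → T(19)
G(6) → T(19)
W(22) → D(3)

PHTTD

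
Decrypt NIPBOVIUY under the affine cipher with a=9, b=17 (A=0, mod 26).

OZUERMZJV

The inverse of 9 mod 26 is 3, since 9·3=27≡1. Apply D(y)=3·(y−17) mod 26:
N(13): 3·(13−17)=-12≡14 → O
I(8): 3·(8−17)=-27≡25 → Z
P(15): 3·(15−17)=-6≡20 → U
B(1): 3·(1−17)=-48≡4 → E
O(14): 3·(14−17)=-9≡17 → R
V(21): 3·(21−17)=12 → M
I(8): 3·(8−17)=-27≡25 → Z
U(20): 3·(20−17)=9 → J
Y(24): 3·(24−17)=21 → V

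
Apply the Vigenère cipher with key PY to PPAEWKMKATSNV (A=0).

Repeat the key across the message: PYPYPYPYPYPYP
P(15)+P(15): 30≡4 → E
P(15)+Y(24): 39≡13 → N
A(0)+P(15): 15 → P
E(4)+Y(24): 28≡2 → C
W(22)+P(15): 37≡11 → L
K(10)+Y(24): 34≡8 → I
M(12)+P(15): 27≡1 → B
K(10)+Y(24): 34≡8 → I
A(0)+P(15): 15 → P
T(19)+Y(24): 43≡17 → R
S(18)+P(15): 33≡7 → H
N(13)+Y(24): 37≡11 → L
V(21)+P(15): 36≡10 → K

ENPCLIBIPRHLK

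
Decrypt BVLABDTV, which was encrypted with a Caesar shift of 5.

WQGVWYOQ

B(1): 1−5=-4≡22 → W
V(21): 21−5=16 → Q
L(11): 11−5=6 → G
A(0): 0−5=-5≡21 → V
B(1): 1−5=-4≡22 → W
D(3): 3−5=-2≡24 → Y
T(19): 19−5=14 → O
V(21): 21−5=16 → Q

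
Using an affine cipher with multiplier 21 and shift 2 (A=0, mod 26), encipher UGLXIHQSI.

U(20): 21·20+2=422≡6 → G
G(6): 21·6+2=128≡24 → Y
L(11): 21·11+2=233≡25 → Z
X(23): 21·23+2=485≡17 → R
I(8): 21·8+2=170≡14 → O
H(7): 21·7+2=149≡19 → T
Q(16): 21·16+2=338≡0 → A
S(18): 21·18+2=380≡16 → Q
I(8): 21·8+2=170≡14 → O

GYZROTAQO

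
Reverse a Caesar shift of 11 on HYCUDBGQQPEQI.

WNRJSQVFFETFX

H(7): 7−11=-4≡22 → W
Y(24): 24−11=13 → N
C(2): 2−11=-9≡17 → R
U(20): 20−11=9 → J
D(3): 3−11=-8≡18 → S
B(1): 1−11=-10≡16 → Q
G(6): 6−11=-5≡21 → V
Q(16): 16−11=5 → F
Q(16): 16−11=5 → F
P(15): 15−11=4 → E
E(4): 4−11=-7≡19 → T
Q(16): 16−11=5 → F
I(8): 8−11=-3≡23 → X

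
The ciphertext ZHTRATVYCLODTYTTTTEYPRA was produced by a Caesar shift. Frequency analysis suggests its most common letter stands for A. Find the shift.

The most frequent ciphertext letter is T (appears 7 times).
T is position 19; A is position 0.
Shift = 19.

19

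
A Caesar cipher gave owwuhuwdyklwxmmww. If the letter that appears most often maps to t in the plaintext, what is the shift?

The most frequent ciphertext letter is w (appears 6 times).
w is position 22; t is position 19.
Shift = 3.

3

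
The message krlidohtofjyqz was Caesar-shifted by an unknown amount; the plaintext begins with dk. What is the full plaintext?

dkebwhamhycrjs

From the crib: k(10)−d(3)=7, so the shift is 7.
Subtract 7 from each ciphertext letter:
k(10): 10−7=3 → d
r(17): 17−7=10 → k
l(11): 11−7=4 → e
i(8): 8−7=1 → b
d(3): 3−7=-4≡22 → w
o(14): 14−7=7 → h
h(7): 7−7=0 → a
t(19): 19−7=12 → m
o(14): 14−7=7 → h
f(5): 5−7=-2≡24 → y
j(9): 9−7=2 → c
y(24): 24−7=17 → r
q(16): 16−7=9 → j
z(25): 25−7=18 → s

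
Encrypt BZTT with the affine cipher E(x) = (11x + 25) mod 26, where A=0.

B(1): 11·1+25=36≡10 → K
Z(25): 11·25+25=300≡14 → O
T(19): 11·19+25=234≡0 → A
T(19): 11·19+25=234≡0 → A

KOAA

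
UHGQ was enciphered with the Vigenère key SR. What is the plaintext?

CQOZ

Repeat the key across the ciphertext: SRSR
U(20)−S(18): 2 → C
H(7)−R(17): -10≡16 → Q
G(6)−S(18): -12≡14 → O
Q(16)−R(17): -1≡25 → Z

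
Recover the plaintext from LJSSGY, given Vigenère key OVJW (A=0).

Repeat the key across the ciphertext: OVJWOV
L(11)−O(14): -3≡23 → X
J(9)−V(21): -12≡14 → O
S(18)−J(9): 9 → J
S(18)−W(22): -4≡22 → W
G(6)−O(14): -8≡18 → S
Y(24)−V(21): 3 → D

XOJWSD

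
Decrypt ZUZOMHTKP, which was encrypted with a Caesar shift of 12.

Z(25): 25−12=13 → N
U(20): 20−12=8 → I
Z(25): 25−12=13 → N
O(14): 14−12=2 → C
M(12): 12−12=0 → A
H(7): 7−12=-5≡21 → V
T(19): 19−12=7 → H
K(10): 10−12=-2≡24 → Y
P(15): 15−12=3 → D

NINCAVHYD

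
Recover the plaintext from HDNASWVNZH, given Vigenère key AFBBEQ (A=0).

Repeat the key across the ciphertext: AFBBEQAFBB
H(7)−A(0): 7 → H
D(3)−F(5): -2≡24 → Y
N(13)−B(1): 12 → M
A(0)−B(1): -1≡25 → Z
S(18)−E(4): 14 → O
W(22)−Q(16): 6 → G
V(21)−A(0): 21 → V
N(13)−F(5): 8 → I
Z(25)−B(1): 24 → Y
H(7)−B(1): 6 → G

HYMZOGVIYG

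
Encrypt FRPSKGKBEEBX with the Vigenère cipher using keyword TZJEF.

YQYWPZJKIJUW

Repeat the key across the message: TZJEFTZJEFTZ
F(5)+T(19): 24 → Y
R(17)+Z(25): 42≡16 → Q
P(15)+J(9): 24 → Y
S(18)+E(4): 22 → W
K(10)+F(5): 15 → P
G(6)+T(19): 25 → Z
K(10)+Z(25): 35≡9 → J
B(1)+J(9): 10 → K
E(4)+E(4): 8 → I
E(4)+F(5): 9 → J
B(1)+T(19): 20 → U
X(23)+Z(25): 48≡22 → W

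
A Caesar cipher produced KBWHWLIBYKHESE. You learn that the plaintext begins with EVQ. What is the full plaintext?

From the crib: K(10)−E(4)=6, so the shift is 6.
Subtract 6 from each ciphertext letter:
K(10): 10−6=4 → E
B(1): 1−6=-5≡21 → V
W(22): 22−6=16 → Q
H(7): 7−6=1 → B
W(22): 22−6=16 → Q
L(11): 11−6=5 → F
I(8): 8−6=2 → C
B(1): 1−6=-5≡21 → V
Y(24): 24−6=18 → S
K(10): 10−6=4 → E
H(7): 7−6=1 → B
E(4): 4−6=-2≡24 → Y
S(18): 18−6=12 → M
E(4): 4−6=-2≡24 → Y

EVQBQFCVSEBYMY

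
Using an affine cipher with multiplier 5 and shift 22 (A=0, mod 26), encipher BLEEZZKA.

BZQQRRUW

B(1): 5·1+22=27≡1 → B
L(11): 5·11+22=77≡25 → Z
E(4): 5·4+22=42≡16 → Q
E(4): 5·4+22=42≡16 → Q
Z(25): 5·25+22=147≡17 → R
Z(25): 5·25+22=147≡17 → R
K(10): 5·10+22=72≡20 → U
A(0): 5·0+22=22 → W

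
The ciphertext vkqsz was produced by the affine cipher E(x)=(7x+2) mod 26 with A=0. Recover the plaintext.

The inverse of 7 mod 26 is 15, since 7·15=105≡1. Apply D(y)=15·(y−2) mod 26:
v(21): 15·(21−2)=285≡25 → z
k(10): 15·(10−2)=120≡16 → q
q(16): 15·(16−2)=210≡2 → c
s(18): 15·(18−2)=240≡6 → g
z(25): 15·(25−2)=345≡7 → h

zqcgh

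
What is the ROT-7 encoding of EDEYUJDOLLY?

E(4): 4+7=11 → L
D(3): 3+7=10 → K
E(4): 4+7=11 → L
Y(24): 24+7=31≡5 → F
U(20): 20+7=27≡1 → B
J(9): 9+7=16 → Q
D(3): 3+7=10 → K
O(14): 14+7=21 → V
L(11): 11+7=18 → S
L(11): 11+7=18 → S
Y(24): 24+7=31≡5 → F

LKLFBQKVSSF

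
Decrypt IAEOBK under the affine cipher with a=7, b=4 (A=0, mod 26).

The inverse of 7 mod 26 is 15, since 7·15=105≡1. Apply D(y)=15·(y−4) mod 26:
I(8): 15·(8−4)=60≡8 → I
A(0): 15·(0−4)=-60≡18 → S
E(4): 15·(4−4)=0 → A
O(14): 15·(14−4)=150≡20 → U
B(1): 15·(1−4)=-45≡7 → H
K(10): 15·(10−4)=90≡12 → M

ISAUHM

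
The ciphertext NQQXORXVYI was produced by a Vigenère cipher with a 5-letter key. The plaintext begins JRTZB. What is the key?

Subtract each crib letter from the matching ciphertext letter (mod 26):
N(13)−J(9)=4 → E
Q(16)−R(17)=-1≡25 → Z
Q(16)−T(19)=-3≡23 → X
X(23)−Z(25)=-2≡24 → Y
O(14)−B(1)=13 → N

EZXYN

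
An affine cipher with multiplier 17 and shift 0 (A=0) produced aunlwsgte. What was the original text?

The inverse of 17 mod 26 is 23, since 17·23=391≡1. Apply D(y)=23·(y−0) mod 26:
a(0): 23·(0−0)=0 → a
u(20): 23·(20−0)=460≡18 → s
n(13): 23·(13−0)=299≡13 → n
l(11): 23·(11−0)=253≡19 → t
w(22): 23·(22−0)=506≡12 → m
s(18): 23·(18−0)=414≡24 → y
g(6): 23·(6−0)=138≡8 → i
t(19): 23·(19−0)=437≡21 → v
e(4): 23·(4−0)=92≡14 → o

asntmyivo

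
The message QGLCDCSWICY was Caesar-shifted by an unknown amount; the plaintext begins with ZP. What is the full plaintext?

From the crib: Q(16)−Z(25)=-9≡17, so the shift is 17.
Subtract 17 from each ciphertext letter:
Q(16): 16−17=-1≡25 → Z
G(6): 6−17=-11≡15 → P
L(11): 11−17=-6≡20 → U
C(2): 2−17=-15≡11 → L
D(3): 3−17=-14≡12 → M
C(2): 2−17=-15≡11 → L
S(18): 18−17=1 → B
W(22): 22−17=5 → F
I(8): 8−17=-9≡17 → R
C(2): 2−17=-15≡11 → L
Y(24): 24−17=7 → H

ZPULMLBFRLH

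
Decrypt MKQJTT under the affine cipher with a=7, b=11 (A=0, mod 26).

PLXWQQ

The inverse of 7 mod 26 is 15, since 7·15=105≡1. Apply D(y)=15·(y−11) mod 26:
M(12): 15·(12−11)=15 → P
K(10): 15·(10−11)=-15≡11 → L
Q(16): 15·(16−11)=75≡23 → X
J(9): 15·(9−11)=-30≡22 → W
T(19): 15·(19−11)=120≡16 → Q
T(19): 15·(19−11)=120≡16 → Q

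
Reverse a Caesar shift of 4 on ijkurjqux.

i(8): 8−4=4 → e
j(9): 9−4=5 → f
k(10): 10−4=6 → g
u(20): 20−4=16 → q
r(17): 17−4=13 → n
j(9): 9−4=5 → f
q(16): 16−4=12 → m
u(20): 20−4=16 → q
x(23): 23−4=19 → t

efgqnfmqt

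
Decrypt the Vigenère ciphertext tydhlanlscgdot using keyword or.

Repeat the key across the ciphertext: ororororororor
t(19)−o(14): 5 → f
y(24)−r(17): 7 → h
d(3)−o(14): -11≡15 → p
h(7)−r(17): -10≡16 → q
l(11)−o(14): -3≡23 → x
a(0)−r(17): -17≡9 → j
n(13)−o(14): -1≡25 → z
l(11)−r(17): -6≡20 → u
s(18)−o(14): 4 → e
c(2)−r(17): -15≡11 → l
g(6)−o(14): -8≡18 → s
d(3)−r(17): -14≡12 → m
o(14)−o(14): 0 → a
t(19)−r(17): 2 → c

fhpqxjzuelsmac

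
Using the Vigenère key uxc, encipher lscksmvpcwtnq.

fpeepopmeqqpk

Repeat the key across the message: uxcuxcuxcuxcu
l(11)+u(20): 31≡5 → f
s(18)+x(23): 41≡15 → p
c(2)+c(2): 4 → e
k(10)+u(20): 30≡4 → e
s(18)+x(23): 41≡15 → p
m(12)+c(2): 14 → o
v(21)+u(20): 41≡15 → p
p(15)+x(23): 38≡12 → m
c(2)+c(2): 4 → e
w(22)+u(20): 42≡16 → q
t(19)+x(23): 42≡16 → q
n(13)+c(2): 15 → p
q(16)+u(20): 36≡10 → k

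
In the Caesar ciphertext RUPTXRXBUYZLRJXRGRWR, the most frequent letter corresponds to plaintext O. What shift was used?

The most frequent ciphertext letter is R (appears 6 times).
R is position 17; O is position 14.
Shift = 3.

3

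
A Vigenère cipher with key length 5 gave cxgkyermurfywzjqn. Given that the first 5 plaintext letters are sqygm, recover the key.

Subtract each crib letter from the matching ciphertext letter (mod 26):
c(2)−s(18)=-16≡10 → k
x(23)−q(16)=7 → h
g(6)−y(24)=-18≡8 → i
k(10)−g(6)=4 → e
y(24)−m(12)=12 → m

khiem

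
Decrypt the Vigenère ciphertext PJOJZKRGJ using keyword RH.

Repeat the key across the ciphertext: RHRHRHRHR
P(15)−R(17): -2≡24 → Y
J(9)−H(7): 2 → C
O(14)−R(17): -3≡23 → X
J(9)−H(7): 2 → C
Z(25)−R(17): 8 → I
K(10)−H(7): 3 → D
R(17)−R(17): 0 → A
G(6)−H(7): -1≡25 → Z
J(9)−R(17): -8≡18 → S

YCXCIDAZS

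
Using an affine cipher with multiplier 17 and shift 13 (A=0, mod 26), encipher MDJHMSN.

M(12): 17·12+13=217≡9 → J
D(3): 17·3+13=64≡12 → M
J(9): 17·9+13=166≡10 → K
H(7): 17·7+13=132≡2 → C
M(12): 17·12+13=217≡9 → J
S(18): 17·18+13=319≡7 → H
N(13): 17·13+13=234≡0 → A

JMKCJHA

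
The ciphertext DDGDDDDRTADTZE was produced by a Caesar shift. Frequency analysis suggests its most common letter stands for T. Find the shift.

10

The most frequent ciphertext letter is D (appears 7 times).
D is position 3; T is position 19.
Shift = -16≡10.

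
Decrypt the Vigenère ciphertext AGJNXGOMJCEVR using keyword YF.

CBLIZBQHLXGQT

Repeat the key across the ciphertext: YFYFYFYFYFYFY
A(0)−Y(24): -24≡2 → C
G(6)−F(5): 1 → B
J(9)−Y(24): -15≡11 → L
N(13)−F(5): 8 → I
X(23)−Y(24): -1≡25 → Z
G(6)−F(5): 1 → B
O(14)−Y(24): -10≡16 → Q
M(12)−F(5): 7 → H
J(9)−Y(24): -15≡11 → L
C(2)−F(5): -3≡23 → X
E(4)−Y(24): -20≡6 → G
V(21)−F(5): 16 → Q
R(17)−Y(24): -7≡19 → T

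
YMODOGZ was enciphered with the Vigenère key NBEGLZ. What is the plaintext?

LLKXDHM

Repeat the key across the ciphertext: NBEGLZN
Y(24)−N(13): 11 → L
M(12)−B(1): 11 → L
O(14)−E(4): 10 → K
D(3)−G(6): -3≡23 → X
O(14)−L(11): 3 → D
G(6)−Z(25): -19≡7 → H
Z(25)−N(13): 12 → M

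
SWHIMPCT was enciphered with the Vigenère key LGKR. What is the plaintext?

Repeat the key across the ciphertext: LGKRLGKR
S(18)−L(11): 7 → H
W(22)−G(6): 16 → Q
H(7)−K(10): -3≡23 → X
I(8)−R(17): -9≡17 → R
M(12)−L(11): 1 → B
P(15)−G(6): 9 → J
C(2)−K(10): -8≡18 → S
T(19)−R(17): 2 → C

HQXRBJSC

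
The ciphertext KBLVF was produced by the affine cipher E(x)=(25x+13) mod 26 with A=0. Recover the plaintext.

The inverse of 25 mod 26 is 25, since 25·25=625≡1. Apply D(y)=25·(y−13) mod 26:
K(10): 25·(10−13)=-75≡3 → D
B(1): 25·(1−13)=-300≡12 → M
L(11): 25·(11−13)=-50≡2 → C
V(21): 25·(21−13)=200≡18 → S
F(5): 25·(5−13)=-200≡8 → I

DMCSI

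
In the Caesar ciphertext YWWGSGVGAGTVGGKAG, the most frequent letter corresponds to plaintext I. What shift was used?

24

The most frequent ciphertext letter is G (appears 7 times).
G is position 6; I is position 8.
Shift = -2≡24.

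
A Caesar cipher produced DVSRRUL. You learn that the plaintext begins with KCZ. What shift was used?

19

From the crib: D(3)−K(10)=-7≡19, so the shift is 19.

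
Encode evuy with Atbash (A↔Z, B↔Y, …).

vefb

e(4) → v(21)
v(21) → e(4)
u(20) → f(5)
y(24) → b(1)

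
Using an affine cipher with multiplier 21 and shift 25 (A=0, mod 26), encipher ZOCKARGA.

Z(25): 21·25+25=550≡4 → E
O(14): 21·14+25=319≡7 → H
C(2): 21·2+25=67≡15 → P
K(10): 21·10+25=235≡1 → B
A(0): 21·0+25=25 → Z
R(17): 21·17+25=382≡18 → S
G(6): 21·6+25=151≡21 → V
A(0): 21·0+25=25 → Z

EHPBZSVZ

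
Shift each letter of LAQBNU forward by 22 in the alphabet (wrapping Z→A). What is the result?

L(11): 11+22=33≡7 → H
A(0): 0+22=22 → W
Q(16): 16+22=38≡12 → M
B(1): 1+22=23 → X
N(13): 13+22=35≡9 → J
U(20): 20+22=42≡16 → Q

HWMXJQ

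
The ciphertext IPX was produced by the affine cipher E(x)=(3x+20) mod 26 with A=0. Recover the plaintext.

WHB

The inverse of 3 mod 26 is 9, since 3·9=27≡1. Apply D(y)=9·(y−20) mod 26:
I(8): 9·(8−20)=-108≡22 → W
P(15): 9·(15−20)=-45≡7 → H
X(23): 9·(23−20)=27≡1 → B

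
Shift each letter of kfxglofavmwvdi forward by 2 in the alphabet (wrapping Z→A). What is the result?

mhzinqhcxoyxfk

k(10): 10+2=12 → m
f(5): 5+2=7 → h
x(23): 23+2=25 → z
g(6): 6+2=8 → i
l(11): 11+2=13 → n
o(14): 14+2=16 → q
f(5): 5+2=7 → h
a(0): 0+2=2 → c
v(21): 21+2=23 → x
m(12): 12+2=14 → o
w(22): 22+2=24 → y
v(21): 21+2=23 → x
d(3): 3+2=5 → f
i(8): 8+2=10 → k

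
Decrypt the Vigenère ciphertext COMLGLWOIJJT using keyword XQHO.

Repeat the key across the ciphertext: XQHOXQHOXQHO
C(2)−X(23): -21≡5 → F
O(14)−Q(16): -2≡24 → Y
M(12)−H(7): 5 → F
L(11)−O(14): -3≡23 → X
G(6)−X(23): -17≡9 → J
L(11)−Q(16): -5≡21 → V
W(22)−H(7): 15 → P
O(14)−O(14): 0 → A
I(8)−X(23): -15≡11 → L
J(9)−Q(16): -7≡19 → T
J(9)−H(7): 2 → C
T(19)−O(14): 5 → F

FYFXJVPALTCF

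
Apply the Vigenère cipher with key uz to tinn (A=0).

nhhm

Repeat the key across the message: uzuz
t(19)+u(20): 39≡13 → n
i(8)+z(25): 33≡7 → h
n(13)+u(20): 33≡7 → h
n(13)+z(25): 38≡12 → m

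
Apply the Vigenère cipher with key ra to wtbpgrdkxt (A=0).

Repeat the key across the message: rarararara
w(22)+r(17): 39≡13 → n
t(19)+a(0): 19 → t
b(1)+r(17): 18 → s
p(15)+a(0): 15 → p
g(6)+r(17): 23 → x
r(17)+a(0): 17 → r
d(3)+r(17): 20 → u
k(10)+a(0): 10 → k
x(23)+r(17): 40≡14 → o
t(19)+a(0): 19 → t

ntspxrukot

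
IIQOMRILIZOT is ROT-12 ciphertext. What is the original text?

WWECAFWZWNCH

I(8): 8−12=-4≡22 → W
I(8): 8−12=-4≡22 → W
Q(16): 16−12=4 → E
O(14): 14−12=2 → C
M(12): 12−12=0 → A
R(17): 17−12=5 → F
I(8): 8−12=-4≡22 → W
L(11): 11−12=-1≡25 → Z
I(8): 8−12=-4≡22 → W
Z(25): 25−12=13 → N
O(14): 14−12=2 → C
T(19): 19−12=7 → H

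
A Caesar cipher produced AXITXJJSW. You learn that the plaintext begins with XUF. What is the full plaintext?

XUFQUGGPT

From the crib: A(0)−X(23)=-23≡3, so the shift is 3.
Subtract 3 from each ciphertext letter:
A(0): 0−3=-3≡23 → X
X(23): 23−3=20 → U
I(8): 8−3=5 → F
T(19): 19−3=16 → Q
X(23): 23−3=20 → U
J(9): 9−3=6 → G
J(9): 9−3=6 → G
S(18): 18−3=15 → P
W(22): 22−3=19 → T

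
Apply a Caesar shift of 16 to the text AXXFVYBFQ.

A(0): 0+16=16 → Q
X(23): 23+16=39≡13 → N
X(23): 23+16=39≡13 → N
F(5): 5+16=21 → V
V(21): 21+16=37≡11 → L
Y(24): 24+16=40≡14 → O
B(1): 1+16=17 → R
F(5): 5+16=21 → V
Q(16): 16+16=32≡6 → G

QNNVLORVG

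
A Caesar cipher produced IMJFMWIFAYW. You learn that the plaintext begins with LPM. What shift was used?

From the crib: I(8)−L(11)=-3≡23, so the shift is 23.

23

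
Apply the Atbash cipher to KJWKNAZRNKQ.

PQDPMZAIMPJ

K(10) → P(15)
J(9) → Q(16)
W(22) → D(3)
K(10) → P(15)
N(13) → M(12)
A(0) → Z(25)
Z(25) → A(0)
R(17) → I(8)
N(13) → M(12)
K(10) → P(15)
Q(16) → J(9)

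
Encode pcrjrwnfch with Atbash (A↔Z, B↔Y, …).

kxiqidmuxs

p(15) → k(10)
c(2) → x(23)
r(17) → i(8)
j(9) → q(16)
r(17) → i(8)
w(22) → d(3)
n(13) → m(12)
f(5) → u(20)
c(2) → x(23)
h(7) → s(18)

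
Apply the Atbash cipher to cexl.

xvco

c(2) → x(23)
e(4) → v(21)
x(23) → c(2)
l(11) → o(14)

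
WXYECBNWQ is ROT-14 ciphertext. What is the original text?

IJKQONZIC

W(22): 22−14=8 → I
X(23): 23−14=9 → J
Y(24): 24−14=10 → K
E(4): 4−14=-10≡16 → Q
C(2): 2−14=-12≡14 → O
B(1): 1−14=-13≡13 → N
N(13): 13−14=-1≡25 → Z
W(22): 22−14=8 → I
Q(16): 16−14=2 → C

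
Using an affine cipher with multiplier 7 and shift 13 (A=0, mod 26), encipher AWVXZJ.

NLESGY

A(0): 7·0+13=13 → N
W(22): 7·22+13=167≡11 → L
V(21): 7·21+13=160≡4 → E
X(23): 7·23+13=174≡18 → S
Z(25): 7·25+13=188≡6 → G
J(9): 7·9+13=76≡24 → Y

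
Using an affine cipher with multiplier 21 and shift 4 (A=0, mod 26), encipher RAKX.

XEGT

R(17): 21·17+4=361≡23 → X
A(0): 21·0+4=4 → E
K(10): 21·10+4=214≡6 → G
X(23): 21·23+4=487≡19 → T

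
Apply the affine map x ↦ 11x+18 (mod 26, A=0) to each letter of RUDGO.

XEZGQ

R(17): 11·17+18=205≡23 → X
U(20): 11·20+18=238≡4 → E
D(3): 11·3+18=51≡25 → Z
G(6): 11·6+18=84≡6 → G
O(14): 11·14+18=172≡16 → Q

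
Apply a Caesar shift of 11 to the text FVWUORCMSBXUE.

QGHFZCNXDMIFP

F(5): 5+11=16 → Q
V(21): 21+11=32≡6 → G
W(22): 22+11=33≡7 → H
U(20): 20+11=31≡5 → F
O(14): 14+11=25 → Z
R(17): 17+11=28≡2 → C
C(2): 2+11=13 → N
M(12): 12+11=23 → X
S(18): 18+11=29≡3 → D
B(1): 1+11=12 → M
X(23): 23+11=34≡8 → I
U(20): 20+11=31≡5 → F
E(4): 4+11=15 → P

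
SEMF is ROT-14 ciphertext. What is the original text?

S(18): 18−14=4 → E
E(4): 4−14=-10≡16 → Q
M(12): 12−14=-2≡24 → Y
F(5): 5−14=-9≡17 → R

EQYR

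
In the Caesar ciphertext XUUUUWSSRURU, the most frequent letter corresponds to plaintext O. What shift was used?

The most frequent ciphertext letter is U (appears 6 times).
U is position 20; O is position 14.
Shift = 6.

6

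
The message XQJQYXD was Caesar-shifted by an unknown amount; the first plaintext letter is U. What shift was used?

3

From the crib: X(23)−U(20)=3, so the shift is 3.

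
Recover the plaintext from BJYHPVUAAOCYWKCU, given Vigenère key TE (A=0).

IFFDWRBWHKJUDGJQ

Repeat the key across the ciphertext: TETETETETETETETE
B(1)−T(19): -18≡8 → I
J(9)−E(4): 5 → F
Y(24)−T(19): 5 → F
H(7)−E(4): 3 → D
P(15)−T(19): -4≡22 → W
V(21)−E(4): 17 → R
U(20)−T(19): 1 → B
A(0)−E(4): -4≡22 → W
A(0)−T(19): -19≡7 → H
O(14)−E(4): 10 → K
C(2)−T(19): -17≡9 → J
Y(24)−E(4): 20 → U
W(22)−T(19): 3 → D
K(10)−E(4): 6 → G
C(2)−T(19): -17≡9 → J
U(20)−E(4): 16 → Q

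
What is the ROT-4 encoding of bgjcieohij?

fkngmislmn

b(1): 1+4=5 → f
g(6): 6+4=10 → k
j(9): 9+4=13 → n
c(2): 2+4=6 → g
i(8): 8+4=12 → m
e(4): 4+4=8 → i
o(14): 14+4=18 → s
h(7): 7+4=11 → l
i(8): 8+4=12 → m
j(9): 9+4=13 → n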